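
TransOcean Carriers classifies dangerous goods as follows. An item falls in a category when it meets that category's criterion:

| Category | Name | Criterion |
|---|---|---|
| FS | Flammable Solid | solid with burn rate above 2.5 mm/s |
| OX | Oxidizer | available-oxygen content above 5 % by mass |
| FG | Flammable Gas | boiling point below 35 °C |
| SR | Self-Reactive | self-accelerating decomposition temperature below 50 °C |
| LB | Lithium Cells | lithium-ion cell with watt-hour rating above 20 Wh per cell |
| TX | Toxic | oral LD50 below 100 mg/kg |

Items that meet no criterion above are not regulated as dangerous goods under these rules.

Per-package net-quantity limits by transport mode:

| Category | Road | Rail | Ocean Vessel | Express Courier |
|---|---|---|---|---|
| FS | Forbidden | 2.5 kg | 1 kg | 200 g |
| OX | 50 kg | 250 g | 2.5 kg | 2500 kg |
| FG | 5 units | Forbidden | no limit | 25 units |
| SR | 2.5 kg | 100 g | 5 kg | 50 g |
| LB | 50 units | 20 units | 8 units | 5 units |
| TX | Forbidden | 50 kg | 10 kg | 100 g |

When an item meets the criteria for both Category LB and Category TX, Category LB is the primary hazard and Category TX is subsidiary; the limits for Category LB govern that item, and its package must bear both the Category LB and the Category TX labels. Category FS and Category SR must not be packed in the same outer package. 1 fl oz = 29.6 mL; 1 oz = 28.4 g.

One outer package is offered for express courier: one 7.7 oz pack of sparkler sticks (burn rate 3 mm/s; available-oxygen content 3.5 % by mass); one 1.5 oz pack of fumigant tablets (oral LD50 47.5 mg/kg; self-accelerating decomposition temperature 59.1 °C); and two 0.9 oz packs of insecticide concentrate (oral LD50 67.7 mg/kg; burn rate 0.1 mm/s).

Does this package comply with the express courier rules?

No

With burn rate 3 mm/s (> 2.5 mm/s), the sparkler sticks fall in Category FS.
Fumigant tablets: oral LD50 47.5 mg/kg < 100 mg/kg → Category TX (Toxic).
Oral LD50 67.7 mg/kg meets the Category TX criterion (Toxic), so the insecticide concentrate is Category TX.
Category FS quantity: one 7.7 oz pack = 218.68 g.
218.68 g > 200 g (express courier limit, Category FS) — over the limit.
Total Category TX: (one 1.5 oz pack = 42.6 g) + (two 0.9 oz packs = 51.12 g) = 93.72 g.
93.72 g ≤ 100 g (express courier limit, Category TX) — within limit.
The segregation rule (Category FS with Category SR) does not apply to Category FS with Category TX.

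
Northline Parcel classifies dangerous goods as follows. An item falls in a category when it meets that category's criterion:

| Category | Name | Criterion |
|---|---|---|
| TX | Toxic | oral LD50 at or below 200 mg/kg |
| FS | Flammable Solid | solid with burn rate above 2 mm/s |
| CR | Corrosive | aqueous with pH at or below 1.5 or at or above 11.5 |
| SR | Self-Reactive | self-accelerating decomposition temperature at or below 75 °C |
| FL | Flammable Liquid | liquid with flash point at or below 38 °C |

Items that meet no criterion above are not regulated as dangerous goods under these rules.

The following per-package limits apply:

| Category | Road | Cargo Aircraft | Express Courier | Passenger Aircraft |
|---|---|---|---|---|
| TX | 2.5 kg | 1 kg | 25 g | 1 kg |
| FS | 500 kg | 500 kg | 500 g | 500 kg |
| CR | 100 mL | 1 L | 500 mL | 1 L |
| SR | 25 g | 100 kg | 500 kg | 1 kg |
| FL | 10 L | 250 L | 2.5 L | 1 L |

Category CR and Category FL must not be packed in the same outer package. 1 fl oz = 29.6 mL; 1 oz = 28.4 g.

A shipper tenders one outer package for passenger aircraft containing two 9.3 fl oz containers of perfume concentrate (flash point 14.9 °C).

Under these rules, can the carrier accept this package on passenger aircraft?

The perfume concentrate has flash point 14.9 °C, which is ≤ 38 °C, so it is Category FL (Flammable Liquid).
Category FL quantity: two 9.3 fl oz containers = 550.56 mL.
550.56 mL ≤ 1 L (passenger aircraft limit, Category FL) — within limit.

Yes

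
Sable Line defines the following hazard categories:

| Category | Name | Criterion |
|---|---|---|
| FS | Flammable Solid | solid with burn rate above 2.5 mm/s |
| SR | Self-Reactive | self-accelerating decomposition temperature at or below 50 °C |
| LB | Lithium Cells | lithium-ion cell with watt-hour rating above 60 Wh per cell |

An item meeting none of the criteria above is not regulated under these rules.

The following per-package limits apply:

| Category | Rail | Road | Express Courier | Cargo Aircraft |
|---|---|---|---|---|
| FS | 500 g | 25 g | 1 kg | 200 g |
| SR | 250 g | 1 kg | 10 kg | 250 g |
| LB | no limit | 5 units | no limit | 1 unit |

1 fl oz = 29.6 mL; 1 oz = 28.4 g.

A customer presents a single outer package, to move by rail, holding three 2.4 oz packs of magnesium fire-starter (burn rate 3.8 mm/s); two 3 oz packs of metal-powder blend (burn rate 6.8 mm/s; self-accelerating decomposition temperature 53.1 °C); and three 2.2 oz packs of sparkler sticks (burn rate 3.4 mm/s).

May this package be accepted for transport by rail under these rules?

No

The magnesium fire-starter has burn rate 3.8 mm/s, which is > 2.5 mm/s, so it is Category FS (Flammable Solid).
Metal-powder blend: burn rate 6.8 mm/s > 2.5 mm/s → Category FS (Flammable Solid).
Burn rate 3.4 mm/s meets the Category FS criterion (Flammable Solid), so the sparkler sticks are Category FS.
Total Category FS: (three 2.4 oz packs = 204.48 g) + (two 3 oz packs = 170.4 g) + (three 2.2 oz packs = 187.44 g) = 562.32 g.
That exceeds the Category FS rail limit of 500 g.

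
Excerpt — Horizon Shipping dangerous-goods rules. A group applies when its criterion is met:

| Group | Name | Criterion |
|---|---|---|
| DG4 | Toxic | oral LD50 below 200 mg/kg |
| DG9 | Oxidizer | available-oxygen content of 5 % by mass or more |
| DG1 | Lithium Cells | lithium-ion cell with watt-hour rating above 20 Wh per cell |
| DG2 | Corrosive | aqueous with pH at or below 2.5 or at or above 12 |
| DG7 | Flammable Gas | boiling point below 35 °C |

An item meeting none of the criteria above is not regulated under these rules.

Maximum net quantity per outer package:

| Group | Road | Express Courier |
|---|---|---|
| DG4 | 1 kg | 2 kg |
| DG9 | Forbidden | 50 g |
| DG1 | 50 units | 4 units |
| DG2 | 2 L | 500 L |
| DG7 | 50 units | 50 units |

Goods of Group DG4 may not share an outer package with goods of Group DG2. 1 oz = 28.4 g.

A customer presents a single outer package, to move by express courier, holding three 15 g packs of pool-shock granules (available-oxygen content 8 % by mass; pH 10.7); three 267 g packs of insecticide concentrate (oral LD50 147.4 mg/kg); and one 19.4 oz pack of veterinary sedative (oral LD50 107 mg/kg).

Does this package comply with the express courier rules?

With available-oxygen content 8 % by mass (≥ 5 % by mass), the pool-shock granules fall in Group DG9.
Oral LD50 147.4 mg/kg meets the Group DG4 criterion (Toxic), so the insecticide concentrate is Group DG4.
With oral LD50 107 mg/kg (< 200 mg/kg), the veterinary sedative falls in Group DG4.
Total Group DG4: (three 267 g packs = 801 g) + (one 19.4 oz pack = 550.96 g) = 1351.96 g.
1351.96 g ≤ 2 kg (express courier limit, Group DG4) — within limit.
Group DG9 quantity: three 15 g packs = 45 g.
45 g is within the express courier limit of 50 g for Group DG9.
The segregation rule (Group DG4 with Group DG2) does not apply to Group DG4 with Group DG9.
Every hazard group is within its express courier limit and no segregation rule is violated.

Yes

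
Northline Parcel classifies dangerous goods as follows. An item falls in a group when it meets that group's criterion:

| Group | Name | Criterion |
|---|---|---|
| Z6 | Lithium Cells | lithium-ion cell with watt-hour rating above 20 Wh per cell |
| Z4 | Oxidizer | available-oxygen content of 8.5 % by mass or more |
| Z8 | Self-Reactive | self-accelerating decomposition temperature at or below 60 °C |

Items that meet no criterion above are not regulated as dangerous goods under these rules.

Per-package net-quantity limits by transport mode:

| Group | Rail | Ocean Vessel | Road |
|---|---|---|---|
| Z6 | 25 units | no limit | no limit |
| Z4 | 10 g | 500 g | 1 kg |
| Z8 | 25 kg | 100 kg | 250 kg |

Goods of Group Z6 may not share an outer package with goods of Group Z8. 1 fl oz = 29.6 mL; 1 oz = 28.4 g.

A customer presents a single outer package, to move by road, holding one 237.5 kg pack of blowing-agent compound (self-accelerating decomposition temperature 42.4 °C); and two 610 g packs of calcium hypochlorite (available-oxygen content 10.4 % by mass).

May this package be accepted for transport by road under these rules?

With self-accelerating decomposition temperature 42.4 °C (≤ 60 °C), the blowing-agent compound falls in Group Z8.
With available-oxygen content 10.4 % by mass (≥ 8.5 % by mass), the calcium hypochlorite falls in Group Z4.
Group Z4 quantity: two 610 g packs = 1.22 kg.
That exceeds the Group Z4 road limit of 1 kg.
Group Z8 quantity: 237.5 kg.
237.5 kg ≤ 250 kg (road limit, Group Z8) — within limit.
The segregation rule (Group Z6 with Group Z8) does not apply to Group Z4 with Group Z8.

No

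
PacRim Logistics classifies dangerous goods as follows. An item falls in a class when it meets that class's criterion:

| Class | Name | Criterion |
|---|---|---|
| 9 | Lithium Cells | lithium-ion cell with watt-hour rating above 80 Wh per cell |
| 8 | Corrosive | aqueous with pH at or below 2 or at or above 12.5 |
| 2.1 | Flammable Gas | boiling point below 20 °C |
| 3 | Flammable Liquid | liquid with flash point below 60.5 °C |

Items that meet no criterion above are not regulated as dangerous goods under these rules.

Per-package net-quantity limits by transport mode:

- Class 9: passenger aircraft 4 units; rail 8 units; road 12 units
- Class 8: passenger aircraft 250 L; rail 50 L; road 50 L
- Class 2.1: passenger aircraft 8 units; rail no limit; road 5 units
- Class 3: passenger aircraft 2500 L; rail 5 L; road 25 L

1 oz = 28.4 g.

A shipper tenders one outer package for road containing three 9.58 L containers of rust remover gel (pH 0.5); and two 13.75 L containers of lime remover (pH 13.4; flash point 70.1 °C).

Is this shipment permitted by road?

No

Rust remover gel: pH 0.5 ≤ 2 → Class 8 (Corrosive).
The lime remover has pH 13.4, which is ≥ 12.5, so it is Class 8 (Corrosive).
Total Class 8: (three 9.58 L containers = 28.74 L) + (two 13.75 L containers = 27.5 L) = 56.24 L.
56.24 L > 50 L (road limit, Class 8) — over the limit.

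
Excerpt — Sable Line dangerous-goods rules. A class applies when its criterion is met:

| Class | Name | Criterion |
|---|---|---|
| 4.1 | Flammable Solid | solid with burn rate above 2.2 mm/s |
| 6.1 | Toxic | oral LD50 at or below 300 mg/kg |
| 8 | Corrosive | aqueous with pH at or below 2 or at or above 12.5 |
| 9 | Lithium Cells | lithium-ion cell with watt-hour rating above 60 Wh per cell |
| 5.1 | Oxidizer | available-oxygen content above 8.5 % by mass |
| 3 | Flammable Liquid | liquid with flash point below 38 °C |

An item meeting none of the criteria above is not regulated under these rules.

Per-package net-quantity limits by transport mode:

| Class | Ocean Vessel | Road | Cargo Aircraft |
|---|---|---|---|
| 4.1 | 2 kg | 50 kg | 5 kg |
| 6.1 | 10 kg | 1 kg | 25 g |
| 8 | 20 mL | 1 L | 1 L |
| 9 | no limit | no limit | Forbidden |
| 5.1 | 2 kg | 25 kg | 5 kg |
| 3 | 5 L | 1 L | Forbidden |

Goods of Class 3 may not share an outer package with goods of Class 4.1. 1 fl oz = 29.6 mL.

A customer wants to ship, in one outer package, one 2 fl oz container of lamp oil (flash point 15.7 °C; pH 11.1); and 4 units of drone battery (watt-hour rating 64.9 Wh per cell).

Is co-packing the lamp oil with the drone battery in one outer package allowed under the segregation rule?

With flash point 15.7 °C (< 38 °C), the lamp oil falls in Class 3.
With watt-hour rating 64.9 Wh per cell (> 60 Wh per cell), the drone battery falls in Class 9.
No segregation rule bars Class 3 with Class 9.

Yes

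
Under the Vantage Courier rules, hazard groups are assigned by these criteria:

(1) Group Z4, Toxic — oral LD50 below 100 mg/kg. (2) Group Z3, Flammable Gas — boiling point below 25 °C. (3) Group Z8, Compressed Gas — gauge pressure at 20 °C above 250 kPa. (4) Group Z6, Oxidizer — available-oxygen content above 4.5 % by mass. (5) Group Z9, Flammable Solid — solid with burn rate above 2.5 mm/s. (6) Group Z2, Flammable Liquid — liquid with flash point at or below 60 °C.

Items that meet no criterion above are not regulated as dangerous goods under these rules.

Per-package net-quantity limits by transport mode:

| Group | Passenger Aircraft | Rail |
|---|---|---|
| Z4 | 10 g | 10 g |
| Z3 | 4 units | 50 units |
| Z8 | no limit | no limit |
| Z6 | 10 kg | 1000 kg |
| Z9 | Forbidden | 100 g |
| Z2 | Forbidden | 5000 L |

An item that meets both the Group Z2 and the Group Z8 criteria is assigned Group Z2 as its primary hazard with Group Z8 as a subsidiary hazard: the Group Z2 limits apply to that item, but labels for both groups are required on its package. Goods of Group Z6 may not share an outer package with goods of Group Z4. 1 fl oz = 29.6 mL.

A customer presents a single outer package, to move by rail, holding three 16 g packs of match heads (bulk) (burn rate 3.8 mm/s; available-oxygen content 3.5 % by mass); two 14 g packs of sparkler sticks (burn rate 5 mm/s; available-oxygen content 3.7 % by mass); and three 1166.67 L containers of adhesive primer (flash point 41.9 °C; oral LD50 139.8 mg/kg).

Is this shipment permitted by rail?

Yes

The match heads (bulk) have burn rate 3.8 mm/s, which is > 2.5 mm/s, so they are Group Z9 (Flammable Solid).
The sparkler sticks have burn rate 5 mm/s, which is > 2.5 mm/s, so they are Group Z9 (Flammable Solid).
Flash point 41.9 °C meets the Group Z2 criterion (Flammable Liquid), so the adhesive primer is Group Z2.
Group Z9 net quantity: (three 16 g packs = 48 g) + (two 14 g packs = 28 g) = 76 g.
That is within the Group Z9 rail limit of 100 g.
Group Z2 quantity: three 1166.67 L containers = 3500.01 L.
That is within the Group Z2 rail limit of 5000 L.
The segregation rule (Group Z6 with Group Z4) does not apply to Group Z9 with Group Z2.
Every hazard group is within its rail limit and no segregation rule is violated.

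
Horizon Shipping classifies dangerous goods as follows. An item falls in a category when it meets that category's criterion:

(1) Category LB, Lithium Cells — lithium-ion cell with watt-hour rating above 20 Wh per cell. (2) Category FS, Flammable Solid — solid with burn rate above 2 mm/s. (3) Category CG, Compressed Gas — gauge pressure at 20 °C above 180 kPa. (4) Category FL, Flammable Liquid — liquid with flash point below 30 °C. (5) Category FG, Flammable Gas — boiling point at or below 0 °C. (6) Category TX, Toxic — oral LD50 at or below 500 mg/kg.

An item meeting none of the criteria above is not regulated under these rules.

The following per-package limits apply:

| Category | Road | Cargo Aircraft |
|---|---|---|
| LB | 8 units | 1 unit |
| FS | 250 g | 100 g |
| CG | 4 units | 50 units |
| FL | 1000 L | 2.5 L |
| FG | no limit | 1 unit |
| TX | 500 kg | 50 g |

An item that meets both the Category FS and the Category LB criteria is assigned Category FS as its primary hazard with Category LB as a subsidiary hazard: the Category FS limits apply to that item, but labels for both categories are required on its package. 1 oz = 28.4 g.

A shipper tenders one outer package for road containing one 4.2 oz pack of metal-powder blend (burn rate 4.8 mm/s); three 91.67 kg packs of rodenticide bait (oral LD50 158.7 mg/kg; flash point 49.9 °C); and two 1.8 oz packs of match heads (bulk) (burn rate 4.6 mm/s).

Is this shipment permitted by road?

With burn rate 4.8 mm/s (> 2 mm/s), the metal-powder blend falls in Category FS.
With oral LD50 158.7 mg/kg (≤ 500 mg/kg), the rodenticide bait falls in Category TX.
Burn rate 4.6 mm/s meets the Category FS criterion (Flammable Solid), so the match heads (bulk) are Category FS.
Category FS net quantity: (one 4.2 oz pack = 119.28 g) + (two 1.8 oz packs = 102.24 g) = 221.52 g.
221.52 g is within the road limit of 250 g for Category FS.
Category TX quantity: three 91.67 kg packs = 275.01 kg.
275.01 kg is within the road limit of 500 kg for Category TX.
Every hazard category is within its road limit and no segregation rule is violated.

Yes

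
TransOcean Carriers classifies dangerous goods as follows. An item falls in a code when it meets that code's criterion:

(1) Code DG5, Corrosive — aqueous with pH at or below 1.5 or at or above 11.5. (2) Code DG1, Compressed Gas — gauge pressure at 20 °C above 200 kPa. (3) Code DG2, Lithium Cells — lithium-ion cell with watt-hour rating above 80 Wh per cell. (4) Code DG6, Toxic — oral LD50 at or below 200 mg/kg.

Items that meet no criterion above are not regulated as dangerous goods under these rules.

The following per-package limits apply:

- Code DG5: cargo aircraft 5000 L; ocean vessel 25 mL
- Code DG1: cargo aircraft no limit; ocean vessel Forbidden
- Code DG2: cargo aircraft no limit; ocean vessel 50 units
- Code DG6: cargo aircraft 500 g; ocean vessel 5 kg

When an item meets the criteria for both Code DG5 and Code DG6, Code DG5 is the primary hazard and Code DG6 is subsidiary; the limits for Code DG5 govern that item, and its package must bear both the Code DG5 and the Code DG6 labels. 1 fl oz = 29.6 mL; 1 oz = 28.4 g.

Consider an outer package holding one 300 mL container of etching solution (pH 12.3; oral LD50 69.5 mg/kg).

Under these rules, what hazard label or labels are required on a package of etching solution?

Code DG5 and DG6

The etching solution has pH 12.3, which is ≥ 11.5, so it is Code DG5 (Corrosive).
Etching solution: oral LD50 69.5 mg/kg ≤ 200 mg/kg → Code DG6 (Toxic).
By the precedence rule Code DG5 is primary and Code DG6 is subsidiary, and that rule requires both labels on the package.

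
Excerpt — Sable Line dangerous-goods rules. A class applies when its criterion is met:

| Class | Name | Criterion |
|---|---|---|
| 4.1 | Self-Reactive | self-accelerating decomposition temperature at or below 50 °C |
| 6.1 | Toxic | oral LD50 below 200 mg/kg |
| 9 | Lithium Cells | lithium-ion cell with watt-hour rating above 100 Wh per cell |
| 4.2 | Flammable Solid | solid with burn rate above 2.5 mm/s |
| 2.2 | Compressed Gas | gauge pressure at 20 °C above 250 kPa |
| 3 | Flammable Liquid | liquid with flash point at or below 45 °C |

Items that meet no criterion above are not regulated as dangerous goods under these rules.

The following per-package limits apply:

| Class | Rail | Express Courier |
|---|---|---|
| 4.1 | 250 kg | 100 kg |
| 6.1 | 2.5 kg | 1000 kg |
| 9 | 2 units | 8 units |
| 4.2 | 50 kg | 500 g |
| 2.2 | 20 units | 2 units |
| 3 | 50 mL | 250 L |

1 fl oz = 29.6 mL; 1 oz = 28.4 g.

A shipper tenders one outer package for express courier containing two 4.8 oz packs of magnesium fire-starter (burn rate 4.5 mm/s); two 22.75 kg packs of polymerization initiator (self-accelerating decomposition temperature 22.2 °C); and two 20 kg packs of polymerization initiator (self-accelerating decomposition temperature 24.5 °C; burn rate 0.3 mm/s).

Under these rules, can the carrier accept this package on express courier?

With burn rate 4.5 mm/s (> 2.5 mm/s), the magnesium fire-starter falls in Class 4.2.
The polymerization initiator has self-accelerating decomposition temperature 22.2 °C, which is ≤ 50 °C, so it is Class 4.1 (Self-Reactive).
Self-accelerating decomposition temperature 24.5 °C meets the Class 4.1 criterion (Self-Reactive), so the polymerization initiator is Class 4.1.
Class 4.2 quantity: two 4.8 oz packs = 272.64 g.
That is within the Class 4.2 express courier limit of 500 g.
Class 4.1 net quantity: (two 22.75 kg packs = 45.5 kg) + (two 20 kg packs = 40 kg) = 85.5 kg.
85.5 kg ≤ 100 kg (express courier limit, Class 4.1) — within limit.
Every hazard class is within its express courier limit and no segregation rule is violated.

Yes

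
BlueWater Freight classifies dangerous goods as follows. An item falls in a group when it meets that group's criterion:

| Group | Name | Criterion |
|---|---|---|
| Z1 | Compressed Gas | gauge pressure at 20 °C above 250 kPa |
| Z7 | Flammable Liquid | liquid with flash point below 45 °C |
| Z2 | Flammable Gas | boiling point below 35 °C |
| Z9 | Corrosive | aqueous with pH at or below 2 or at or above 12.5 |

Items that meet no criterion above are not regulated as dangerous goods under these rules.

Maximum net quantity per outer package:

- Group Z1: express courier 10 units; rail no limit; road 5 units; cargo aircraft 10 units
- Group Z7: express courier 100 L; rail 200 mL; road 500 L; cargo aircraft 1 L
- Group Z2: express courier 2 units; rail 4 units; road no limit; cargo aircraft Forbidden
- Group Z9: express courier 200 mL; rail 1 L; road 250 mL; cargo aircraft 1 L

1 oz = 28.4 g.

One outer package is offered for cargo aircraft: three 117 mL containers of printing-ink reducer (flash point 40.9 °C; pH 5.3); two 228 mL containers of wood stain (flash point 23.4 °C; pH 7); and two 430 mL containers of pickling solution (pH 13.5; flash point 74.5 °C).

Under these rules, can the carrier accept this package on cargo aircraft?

With flash point 40.9 °C (< 45 °C), the printing-ink reducer falls in Group Z7.
The wood stain has flash point 23.4 °C, which is < 45 °C, so it is Group Z7 (Flammable Liquid).
With pH 13.5 (≥ 12.5), the pickling solution falls in Group Z9.
Group Z7 net quantity: (three 117 mL containers = 351 mL) + (two 228 mL containers = 456 mL) = 807 mL.
807 mL is within the cargo aircraft limit of 1 L for Group Z7.
Group Z9 quantity: two 430 mL containers = 860 mL.
860 mL ≤ 1 L (cargo aircraft limit, Group Z9) — within limit.
Every hazard group is within its cargo aircraft limit and no segregation rule is violated.

Yes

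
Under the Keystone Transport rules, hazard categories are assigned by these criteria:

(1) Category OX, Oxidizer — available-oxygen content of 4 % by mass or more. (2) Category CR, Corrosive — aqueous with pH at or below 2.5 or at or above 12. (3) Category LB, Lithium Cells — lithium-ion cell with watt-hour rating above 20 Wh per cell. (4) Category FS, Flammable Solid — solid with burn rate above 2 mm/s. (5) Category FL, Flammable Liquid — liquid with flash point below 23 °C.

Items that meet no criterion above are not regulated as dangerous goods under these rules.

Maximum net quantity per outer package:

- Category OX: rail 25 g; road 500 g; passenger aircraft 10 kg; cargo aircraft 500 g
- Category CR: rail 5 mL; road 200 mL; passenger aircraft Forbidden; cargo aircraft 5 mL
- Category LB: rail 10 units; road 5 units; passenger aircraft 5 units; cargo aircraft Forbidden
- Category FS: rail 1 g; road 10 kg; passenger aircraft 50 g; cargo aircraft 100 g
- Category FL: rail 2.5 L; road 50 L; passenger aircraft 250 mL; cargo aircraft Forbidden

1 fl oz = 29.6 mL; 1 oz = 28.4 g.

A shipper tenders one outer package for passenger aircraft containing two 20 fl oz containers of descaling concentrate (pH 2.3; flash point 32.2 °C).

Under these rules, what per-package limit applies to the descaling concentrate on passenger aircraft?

pH 2.3 meets the Category CR criterion (Corrosive), so the descaling concentrate is Category CR.
The passenger aircraft limit for Category CR is Forbidden.

Forbidden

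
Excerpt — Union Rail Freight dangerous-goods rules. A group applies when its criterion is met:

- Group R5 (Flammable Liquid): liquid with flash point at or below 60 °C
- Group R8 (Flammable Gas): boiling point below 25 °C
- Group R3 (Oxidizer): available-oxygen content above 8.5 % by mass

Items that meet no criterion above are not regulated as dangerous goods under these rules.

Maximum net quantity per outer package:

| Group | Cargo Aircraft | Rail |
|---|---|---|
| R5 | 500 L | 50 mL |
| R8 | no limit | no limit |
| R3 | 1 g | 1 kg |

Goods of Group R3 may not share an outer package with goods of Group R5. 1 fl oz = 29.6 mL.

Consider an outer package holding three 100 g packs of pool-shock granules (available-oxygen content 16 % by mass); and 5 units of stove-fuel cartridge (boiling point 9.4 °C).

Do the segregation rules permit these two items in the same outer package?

Yes

With available-oxygen content 16 % by mass (> 8.5 % by mass), the pool-shock granules fall in Group R3.
With boiling point 9.4 °C (< 25 °C), the stove-fuel cartridge falls in Group R8.
No segregation rule bars Group R3 with Group R8.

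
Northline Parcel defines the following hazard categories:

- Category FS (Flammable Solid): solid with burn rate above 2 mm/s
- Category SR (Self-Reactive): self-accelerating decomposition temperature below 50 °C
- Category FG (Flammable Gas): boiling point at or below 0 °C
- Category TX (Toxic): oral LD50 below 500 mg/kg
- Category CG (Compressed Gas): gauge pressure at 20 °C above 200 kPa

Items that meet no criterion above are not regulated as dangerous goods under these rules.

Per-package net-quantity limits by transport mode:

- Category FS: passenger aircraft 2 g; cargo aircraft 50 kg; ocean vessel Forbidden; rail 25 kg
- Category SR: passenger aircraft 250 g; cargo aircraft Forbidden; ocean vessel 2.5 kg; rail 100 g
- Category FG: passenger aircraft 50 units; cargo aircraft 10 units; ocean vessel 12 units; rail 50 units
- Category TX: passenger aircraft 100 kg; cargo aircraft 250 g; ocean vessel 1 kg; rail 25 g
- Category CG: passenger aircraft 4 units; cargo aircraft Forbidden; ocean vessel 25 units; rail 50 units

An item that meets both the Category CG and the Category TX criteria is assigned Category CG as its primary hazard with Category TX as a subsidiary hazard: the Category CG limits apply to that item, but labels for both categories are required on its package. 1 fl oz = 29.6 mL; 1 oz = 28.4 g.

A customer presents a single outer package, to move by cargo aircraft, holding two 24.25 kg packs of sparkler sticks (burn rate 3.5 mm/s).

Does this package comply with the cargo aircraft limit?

Yes

With burn rate 3.5 mm/s (> 2 mm/s), the sparkler sticks fall in Category FS.
Category FS quantity: two 24.25 kg packs = 48.5 kg.
That is within the Category FS cargo aircraft limit of 50 kg.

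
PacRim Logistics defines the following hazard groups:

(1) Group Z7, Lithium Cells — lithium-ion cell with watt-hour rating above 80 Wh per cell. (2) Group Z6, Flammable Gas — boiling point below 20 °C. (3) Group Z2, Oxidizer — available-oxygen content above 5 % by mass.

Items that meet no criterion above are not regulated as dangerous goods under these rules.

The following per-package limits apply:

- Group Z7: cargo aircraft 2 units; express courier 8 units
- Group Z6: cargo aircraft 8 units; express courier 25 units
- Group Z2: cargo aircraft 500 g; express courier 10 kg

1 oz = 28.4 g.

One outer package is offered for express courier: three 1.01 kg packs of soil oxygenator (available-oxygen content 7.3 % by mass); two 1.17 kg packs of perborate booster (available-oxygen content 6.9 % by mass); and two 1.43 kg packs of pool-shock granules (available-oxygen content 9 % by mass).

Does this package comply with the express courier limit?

Yes

With available-oxygen content 7.3 % by mass (> 5 % by mass), the soil oxygenator falls in Group Z2.
Available-oxygen content 6.9 % by mass meets the Group Z2 criterion (Oxidizer), so the perborate booster is Group Z2.
With available-oxygen content 9 % by mass (> 5 % by mass), the pool-shock granules fall in Group Z2.
Group Z2 net quantity: (three 1.01 kg packs = 3.03 kg) + (two 1.17 kg packs = 2.34 kg) + (two 1.43 kg packs = 2.86 kg) = 8.23 kg.
8.23 kg ≤ 10 kg (express courier limit, Group Z2) — within limit.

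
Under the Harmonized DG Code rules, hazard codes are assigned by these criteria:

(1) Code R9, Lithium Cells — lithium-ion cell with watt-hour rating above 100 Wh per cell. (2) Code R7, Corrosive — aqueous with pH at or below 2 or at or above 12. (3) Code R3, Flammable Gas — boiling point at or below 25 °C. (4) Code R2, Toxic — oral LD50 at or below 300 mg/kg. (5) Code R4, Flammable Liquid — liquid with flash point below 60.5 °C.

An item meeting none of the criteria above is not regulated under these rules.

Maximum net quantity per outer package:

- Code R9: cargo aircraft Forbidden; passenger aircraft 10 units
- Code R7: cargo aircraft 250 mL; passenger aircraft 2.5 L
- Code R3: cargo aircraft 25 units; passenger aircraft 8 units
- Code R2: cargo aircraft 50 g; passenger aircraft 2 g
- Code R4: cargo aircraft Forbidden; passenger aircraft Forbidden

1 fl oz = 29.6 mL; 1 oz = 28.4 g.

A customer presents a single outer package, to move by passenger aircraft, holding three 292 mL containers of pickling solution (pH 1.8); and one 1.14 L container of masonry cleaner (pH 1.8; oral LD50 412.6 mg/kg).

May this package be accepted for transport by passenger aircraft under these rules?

Pickling solution: pH 1.8 ≤ 2 → Code R7 (Corrosive).
With pH 1.8 (≤ 2), the masonry cleaner falls in Code R7.
Code R7 net quantity: (three 292 mL containers = 876 mL) + 1.14 L = 2.016 L.
2.016 L ≤ 2.5 L (passenger aircraft limit, Code R7) — within limit.

Yes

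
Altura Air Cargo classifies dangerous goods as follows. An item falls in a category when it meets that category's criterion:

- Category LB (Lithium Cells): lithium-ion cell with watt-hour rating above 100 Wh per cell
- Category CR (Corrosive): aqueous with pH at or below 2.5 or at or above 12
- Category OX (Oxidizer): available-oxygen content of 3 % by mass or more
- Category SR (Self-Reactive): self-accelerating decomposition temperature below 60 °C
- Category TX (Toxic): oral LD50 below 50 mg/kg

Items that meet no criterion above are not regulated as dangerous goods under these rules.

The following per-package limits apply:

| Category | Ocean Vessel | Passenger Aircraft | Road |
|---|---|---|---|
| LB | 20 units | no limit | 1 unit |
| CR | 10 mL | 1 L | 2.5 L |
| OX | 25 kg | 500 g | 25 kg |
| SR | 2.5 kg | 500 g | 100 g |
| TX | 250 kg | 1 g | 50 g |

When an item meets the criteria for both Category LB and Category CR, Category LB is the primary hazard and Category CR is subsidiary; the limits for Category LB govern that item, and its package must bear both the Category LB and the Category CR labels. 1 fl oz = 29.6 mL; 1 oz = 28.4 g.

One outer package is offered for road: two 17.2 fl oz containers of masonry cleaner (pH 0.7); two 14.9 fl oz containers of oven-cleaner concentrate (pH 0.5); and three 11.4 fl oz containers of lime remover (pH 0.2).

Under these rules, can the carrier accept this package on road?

No

With pH 0.7 (≤ 2.5), the masonry cleaner falls in Category CR.
The oven-cleaner concentrate has pH 0.5, which is ≤ 2.5, so it is Category CR (Corrosive).
With pH 0.2 (≤ 2.5), the lime remover falls in Category CR.
Category CR net quantity: (two 17.2 fl oz containers = 1018.24 mL) + (two 14.9 fl oz containers = 882.08 mL) + (three 11.4 fl oz containers = 1012.32 mL) = 2912.64 mL.
2912.64 mL exceeds the road limit of 2.5 L for Category CR.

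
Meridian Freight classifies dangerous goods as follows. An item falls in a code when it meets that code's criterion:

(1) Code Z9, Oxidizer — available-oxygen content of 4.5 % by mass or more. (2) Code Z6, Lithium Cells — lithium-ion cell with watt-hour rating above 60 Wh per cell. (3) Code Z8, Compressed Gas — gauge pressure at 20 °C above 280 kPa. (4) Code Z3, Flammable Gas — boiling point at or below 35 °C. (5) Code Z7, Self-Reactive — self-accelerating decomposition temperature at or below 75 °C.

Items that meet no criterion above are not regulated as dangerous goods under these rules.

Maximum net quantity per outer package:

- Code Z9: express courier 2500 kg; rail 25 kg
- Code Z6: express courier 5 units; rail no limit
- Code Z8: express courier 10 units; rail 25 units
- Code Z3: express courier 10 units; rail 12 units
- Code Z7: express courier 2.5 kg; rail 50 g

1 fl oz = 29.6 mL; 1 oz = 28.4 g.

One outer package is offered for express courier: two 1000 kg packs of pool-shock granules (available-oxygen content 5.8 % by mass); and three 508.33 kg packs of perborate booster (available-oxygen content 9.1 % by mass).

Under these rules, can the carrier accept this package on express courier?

No

With available-oxygen content 5.8 % by mass (≥ 4.5 % by mass), the pool-shock granules fall in Code Z9.
Perborate booster: available-oxygen content 9.1 % by mass ≥ 4.5 % by mass → Code Z9 (Oxidizer).
Code Z9 net quantity: (two 1000 kg packs = 2000 kg) + (three 508.33 kg packs = 1524.99 kg) = 3524.99 kg.
3524.99 kg exceeds the express courier limit of 2500 kg for Code Z9.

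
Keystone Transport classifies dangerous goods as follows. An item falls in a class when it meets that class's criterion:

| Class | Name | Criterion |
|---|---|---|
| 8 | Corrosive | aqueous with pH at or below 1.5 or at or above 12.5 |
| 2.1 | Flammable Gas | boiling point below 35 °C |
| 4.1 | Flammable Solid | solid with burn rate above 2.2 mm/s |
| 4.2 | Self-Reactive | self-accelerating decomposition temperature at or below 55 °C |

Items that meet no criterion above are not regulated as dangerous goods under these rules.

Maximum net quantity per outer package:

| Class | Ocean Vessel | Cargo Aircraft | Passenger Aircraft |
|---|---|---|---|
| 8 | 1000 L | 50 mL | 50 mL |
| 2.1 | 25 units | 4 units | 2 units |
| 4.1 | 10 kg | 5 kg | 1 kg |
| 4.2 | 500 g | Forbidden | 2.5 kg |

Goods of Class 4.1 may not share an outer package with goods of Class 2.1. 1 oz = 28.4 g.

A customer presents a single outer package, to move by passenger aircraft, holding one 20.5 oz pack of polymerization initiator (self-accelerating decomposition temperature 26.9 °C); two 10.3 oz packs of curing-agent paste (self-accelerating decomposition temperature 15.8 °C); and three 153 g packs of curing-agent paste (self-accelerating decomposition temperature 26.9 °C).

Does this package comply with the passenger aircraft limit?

Yes

Self-accelerating decomposition temperature 26.9 °C meets the Class 4.2 criterion (Self-Reactive), so the polymerization initiator is Class 4.2.
With self-accelerating decomposition temperature 15.8 °C (≤ 55 °C), the curing-agent paste falls in Class 4.2.
The curing-agent paste has self-accelerating decomposition temperature 26.9 °C, which is ≤ 55 °C, so it is Class 4.2 (Self-Reactive).
Total Class 4.2: (one 20.5 oz pack = 582.2 g) + (two 10.3 oz packs = 585.04 g) + (three 153 g packs = 459 g) = 1626.24 g.
1626.24 g is within the passenger aircraft limit of 2.5 kg for Class 4.2.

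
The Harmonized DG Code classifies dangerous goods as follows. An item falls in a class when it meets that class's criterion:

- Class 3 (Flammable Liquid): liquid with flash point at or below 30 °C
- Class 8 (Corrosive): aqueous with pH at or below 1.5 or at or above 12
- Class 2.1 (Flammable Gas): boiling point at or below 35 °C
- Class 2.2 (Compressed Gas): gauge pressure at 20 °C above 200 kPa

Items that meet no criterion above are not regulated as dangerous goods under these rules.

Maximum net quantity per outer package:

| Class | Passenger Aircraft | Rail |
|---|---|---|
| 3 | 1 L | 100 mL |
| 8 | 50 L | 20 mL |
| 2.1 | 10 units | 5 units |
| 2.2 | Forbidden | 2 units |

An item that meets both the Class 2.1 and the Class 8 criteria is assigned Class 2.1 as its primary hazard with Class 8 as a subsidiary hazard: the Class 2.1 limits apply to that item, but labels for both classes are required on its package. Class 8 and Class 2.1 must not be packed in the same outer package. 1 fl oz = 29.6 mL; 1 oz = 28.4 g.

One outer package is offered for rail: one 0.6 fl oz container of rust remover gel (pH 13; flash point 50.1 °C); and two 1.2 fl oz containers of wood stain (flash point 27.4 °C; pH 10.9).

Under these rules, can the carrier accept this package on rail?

Yes

The rust remover gel has pH 13, which is ≥ 12, so it is Class 8 (Corrosive).
Flash point 27.4 °C meets the Class 3 criterion (Flammable Liquid), so the wood stain is Class 3.
Class 8 quantity: one 0.6 fl oz container = 17.76 mL.
That is within the Class 8 rail limit of 20 mL.
Class 3 quantity: two 1.2 fl oz containers = 71.04 mL.
That is within the Class 3 rail limit of 100 mL.
The segregation rule (Class 8 with Class 2.1) does not apply to Class 8 with Class 3.
Every hazard class is within its rail limit and no segregation rule is violated.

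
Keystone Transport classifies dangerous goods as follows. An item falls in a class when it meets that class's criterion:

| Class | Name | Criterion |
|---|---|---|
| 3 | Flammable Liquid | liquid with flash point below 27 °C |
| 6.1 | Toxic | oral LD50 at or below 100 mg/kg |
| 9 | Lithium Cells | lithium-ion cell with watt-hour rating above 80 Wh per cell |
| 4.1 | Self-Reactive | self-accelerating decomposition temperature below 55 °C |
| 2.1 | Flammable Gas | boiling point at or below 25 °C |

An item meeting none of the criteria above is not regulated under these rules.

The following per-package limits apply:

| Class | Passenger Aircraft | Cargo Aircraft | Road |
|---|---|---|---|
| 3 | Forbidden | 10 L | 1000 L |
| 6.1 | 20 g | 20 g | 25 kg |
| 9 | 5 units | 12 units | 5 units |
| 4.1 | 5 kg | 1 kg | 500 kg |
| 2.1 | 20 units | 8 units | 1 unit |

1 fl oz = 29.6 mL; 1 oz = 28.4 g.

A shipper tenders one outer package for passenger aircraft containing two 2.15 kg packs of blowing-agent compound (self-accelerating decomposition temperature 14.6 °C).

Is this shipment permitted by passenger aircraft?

The blowing-agent compound has self-accelerating decomposition temperature 14.6 °C, which is < 55 °C, so it is Class 4.1 (Self-Reactive).
Class 4.1 quantity: two 2.15 kg packs = 4.3 kg.
4.3 kg ≤ 5 kg (passenger aircraft limit, Class 4.1) — within limit.

Yes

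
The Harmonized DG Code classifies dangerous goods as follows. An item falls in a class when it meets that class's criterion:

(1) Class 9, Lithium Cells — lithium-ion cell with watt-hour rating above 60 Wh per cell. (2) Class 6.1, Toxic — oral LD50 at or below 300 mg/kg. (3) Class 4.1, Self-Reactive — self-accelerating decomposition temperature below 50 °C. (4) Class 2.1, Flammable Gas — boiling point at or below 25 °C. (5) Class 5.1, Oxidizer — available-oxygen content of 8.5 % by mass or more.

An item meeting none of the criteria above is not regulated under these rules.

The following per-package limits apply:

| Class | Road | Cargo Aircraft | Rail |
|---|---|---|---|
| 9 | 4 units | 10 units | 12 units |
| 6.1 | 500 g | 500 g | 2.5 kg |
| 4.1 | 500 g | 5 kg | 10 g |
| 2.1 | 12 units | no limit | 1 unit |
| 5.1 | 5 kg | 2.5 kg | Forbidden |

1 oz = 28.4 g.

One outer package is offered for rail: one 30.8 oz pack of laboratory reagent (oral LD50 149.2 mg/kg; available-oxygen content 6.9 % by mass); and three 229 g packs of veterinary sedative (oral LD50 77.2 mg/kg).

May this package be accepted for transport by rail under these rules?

Yes

With oral LD50 149.2 mg/kg (≤ 300 mg/kg), the laboratory reagent falls in Class 6.1.
With oral LD50 77.2 mg/kg (≤ 300 mg/kg), the veterinary sedative falls in Class 6.1.
Total Class 6.1: (one 30.8 oz pack = 874.72 g) + (three 229 g packs = 687 g) = 1561.72 g.
1561.72 g ≤ 2.5 kg (rail limit, Class 6.1) — within limit.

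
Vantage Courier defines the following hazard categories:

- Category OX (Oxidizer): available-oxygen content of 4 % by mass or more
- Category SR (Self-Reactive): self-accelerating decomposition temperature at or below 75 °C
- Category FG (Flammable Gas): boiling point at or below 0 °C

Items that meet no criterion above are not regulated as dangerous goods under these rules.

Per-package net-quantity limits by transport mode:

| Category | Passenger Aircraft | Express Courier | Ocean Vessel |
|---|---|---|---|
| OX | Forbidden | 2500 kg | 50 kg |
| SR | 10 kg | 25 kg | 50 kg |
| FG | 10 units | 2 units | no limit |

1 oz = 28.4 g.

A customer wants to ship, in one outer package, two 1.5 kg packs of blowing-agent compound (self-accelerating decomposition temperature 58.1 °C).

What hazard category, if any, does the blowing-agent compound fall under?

With self-accelerating decomposition temperature 58.1 °C (≤ 75 °C), the blowing-agent compound falls in Category SR.

Category SR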